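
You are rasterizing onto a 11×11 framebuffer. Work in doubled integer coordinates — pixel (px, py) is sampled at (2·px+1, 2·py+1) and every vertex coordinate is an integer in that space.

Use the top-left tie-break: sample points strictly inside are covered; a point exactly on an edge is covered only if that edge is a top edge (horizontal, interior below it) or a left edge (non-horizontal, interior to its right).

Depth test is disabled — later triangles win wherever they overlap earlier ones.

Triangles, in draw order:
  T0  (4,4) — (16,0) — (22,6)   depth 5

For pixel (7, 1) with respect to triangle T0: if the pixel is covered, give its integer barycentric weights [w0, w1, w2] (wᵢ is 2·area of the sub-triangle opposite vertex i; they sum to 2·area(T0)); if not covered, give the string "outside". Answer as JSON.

T0:
  2·area = 96
  edge (4, 4)→(16, 0): d=(12,-4) top-left  bias=+0
  edge (16, 0)→(22, 6): d=(6,6) right/bottom  bias=-1
  edge (22, 6)→(4, 4): d=(-18,-2) top-left  bias=+0
    (6,0)@(13, 1): e=[0,24,72] → #  [on edge]
    (7,0)@(15, 1): e=[8,12,76] → #
    (8,0)@(17, 1): e=[16,0,80] → ·  [on edge]
    (3,1)@(7, 3): e=[0,72,24] → #  [on edge]
    (4,1)@(9, 3): e=[8,60,28] → #
    (5,1)@(11, 3): e=[16,48,32] → #
    (8,1)@(17, 3): e=[40,12,44] → #
    (9,1)@(19, 3): e=[48,0,48] → ·  [on edge]
    (0,2)@(1, 5): e=[0,120,-24] → ·  [on edge]
    (3,2)@(7, 5): e=[24,84,-12] → ·
    (4,2)@(9, 5): e=[32,72,-8] → ·
    (5,2)@(11, 5): e=[40,60,-4] → ·
    (6,2)@(13, 5): e=[48,48,0] → #  [on edge]
    (10,2)@(21, 5): e=[80,0,16] → ·  [on edge]
  covered (12 px):
    · · · · · · # # · · ·
    · · · # # # # # # · ·
    · · · · · · # # # # ·
    · · · · · · · · · · ·
    · · · · · · · · · · ·
    · · · · · · · · · · ·
    · · · · · · · · · · ·
    · · · · · · · · · · ·
    · · · · · · · · · · ·
    · · · · · · · · · · ·
    · · · · · · · · · · ·

Answer: [24,40,32]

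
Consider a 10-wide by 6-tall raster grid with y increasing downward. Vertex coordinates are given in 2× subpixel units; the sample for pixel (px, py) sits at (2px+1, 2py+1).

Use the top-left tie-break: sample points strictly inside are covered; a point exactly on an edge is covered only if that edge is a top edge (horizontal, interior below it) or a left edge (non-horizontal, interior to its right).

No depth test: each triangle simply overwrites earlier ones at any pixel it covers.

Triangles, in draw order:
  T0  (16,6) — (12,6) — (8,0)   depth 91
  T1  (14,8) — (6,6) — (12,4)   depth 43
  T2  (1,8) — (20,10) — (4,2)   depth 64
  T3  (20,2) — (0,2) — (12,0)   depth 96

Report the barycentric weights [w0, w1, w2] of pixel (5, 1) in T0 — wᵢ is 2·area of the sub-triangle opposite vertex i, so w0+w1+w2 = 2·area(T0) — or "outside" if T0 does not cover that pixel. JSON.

T0:
  2·area = 24
  edge (16, 6)→(12, 6): d=(-4,0) right/bottom  bias=-1
  edge (12, 6)→(8, 0): d=(-4,-6) top-left  bias=+0
  edge (8, 0)→(16, 6): d=(8,6) right/bottom  bias=-1
    (4,0)@(9, 1): e=[20,2,2] → █
    (5,0)@(11, 1): e=[20,14,-10] → ·
    (4,1)@(9, 3): e=[12,-6,18] → ·
    (5,1)@(11, 3): e=[12,6,6] → █
    (6,1)@(13, 3): e=[12,18,-6] → ·
    (5,2)@(11, 5): e=[4,-2,22] → ·
    (6,2)@(13, 5): e=[4,10,10] → █
    (7,2)@(15, 5): e=[4,22,-2] → ·
    (6,3)@(13, 7): e=[-4,2,26] → ·
  covered (3 px):
    · · · · █ · · · · ·
    · · · · · █ · · · ·
    · · · · · · █ · · ·
    · · · · · · · · · ·
    · · · · · · · · · ·
    · · · · · · · · · ·
T1:
  2·area = 28
  edge (14, 8)→(6, 6): d=(-8,-2) top-left  bias=+0
  edge (6, 6)→(12, 4): d=(6,-2) top-left  bias=+0
  edge (12, 4)→(14, 8): d=(2,4) right/bottom  bias=-1
    (7,1)@(15, 3): e=[42,0,-14] → ·  [on edge]
    (4,2)@(9, 5): e=[14,0,14] → █  [on edge]
    (5,2)@(11, 5): e=[18,4,6] → █
    (6,2)@(13, 5): e=[22,8,-2] → ·
    (1,3)@(3, 7): e=[-14,0,42] → ·  [on edge]
    (4,3)@(9, 7): e=[-2,12,18] → ·
    (5,3)@(11, 7): e=[2,16,10] → █
    (6,3)@(13, 7): e=[6,20,2] → █
    (7,3)@(15, 7): e=[10,24,-6] → ·
    (5,4)@(11, 9): e=[-14,28,14] → ·
    (6,4)@(13, 9): e=[-10,32,6] → ·
  covered (4 px):
    · · · · · · · · · ·
    · · · · · · · · · ·
    · · · · █ █ · · · ·
    · · · · · █ █ · · ·
    · · · · · · · · · ·
    · · · · · · · · · ·
T2:
  2·area = 120  (B↔C swapped to make it positive)
  edge (1, 8)→(4, 2): d=(3,-6) top-left  bias=+0
  edge (4, 2)→(20, 10): d=(16,8) right/bottom  bias=-1
  edge (20, 10)→(1, 8): d=(-19,-2) top-left  bias=+0
    (2,1)@(5, 3): e=[9,8,103] → █
    (3,1)@(7, 3): e=[21,-8,107] → ·
    (1,2)@(3, 5): e=[3,56,61] → █
    (3,2)@(7, 5): e=[27,24,69] → █
    (4,2)@(9, 5): e=[39,8,73] → █
    (5,2)@(11, 5): e=[51,-8,77] → ·
    (1,3)@(3, 7): e=[9,88,23] → █
    (5,3)@(11, 7): e=[57,24,39] → █
    (6,3)@(13, 7): e=[69,8,43] → █
    (7,3)@(15, 7): e=[81,-8,47] → ·
    (1,4)@(3, 9): e=[15,120,-15] → ·
    (2,4)@(5, 9): e=[27,104,-11] → ·
  covered (15 px):
    · · · · · · · · · ·
    · · █ · · · · · · ·
    · █ █ █ █ · · · · ·
    · █ █ █ █ █ █ · · ·
    · · · · · █ █ █ █ ·
    · · · · · · · · · ·
T3:
  2·area = 40
  edge (20, 2)→(0, 2): d=(-20,0) right/bottom  bias=-1
  edge (0, 2)→(12, 0): d=(12,-2) top-left  bias=+0
  edge (12, 0)→(20, 2): d=(8,2) right/bottom  bias=-1
    (3,0)@(7, 1): e=[20,2,18] → █
    (4,0)@(9, 1): e=[20,6,14] → █
    (5,0)@(11, 1): e=[20,10,10] → █
    (6,0)@(13, 1): e=[20,14,6] → █
    (7,0)@(15, 1): e=[20,18,2] → █
    (8,0)@(17, 1): e=[20,22,-2] → ·
    (3,1)@(7, 3): e=[-20,26,34] → ·
    (4,1)@(9, 3): e=[-20,30,30] → ·
    (5,1)@(11, 3): e=[-20,34,26] → ·
    (6,1)@(13, 3): e=[-20,38,22] → ·
    (7,1)@(15, 3): e=[-20,42,18] → ·
  covered (5 px):
    · · · █ █ █ █ █ · ·
    · · · · · · · · · ·
    · · · · · · · · · ·
    · · · · · · · · · ·
    · · · · · · · · · ·
    · · · · · · · · · ·

Result: [6,6,12]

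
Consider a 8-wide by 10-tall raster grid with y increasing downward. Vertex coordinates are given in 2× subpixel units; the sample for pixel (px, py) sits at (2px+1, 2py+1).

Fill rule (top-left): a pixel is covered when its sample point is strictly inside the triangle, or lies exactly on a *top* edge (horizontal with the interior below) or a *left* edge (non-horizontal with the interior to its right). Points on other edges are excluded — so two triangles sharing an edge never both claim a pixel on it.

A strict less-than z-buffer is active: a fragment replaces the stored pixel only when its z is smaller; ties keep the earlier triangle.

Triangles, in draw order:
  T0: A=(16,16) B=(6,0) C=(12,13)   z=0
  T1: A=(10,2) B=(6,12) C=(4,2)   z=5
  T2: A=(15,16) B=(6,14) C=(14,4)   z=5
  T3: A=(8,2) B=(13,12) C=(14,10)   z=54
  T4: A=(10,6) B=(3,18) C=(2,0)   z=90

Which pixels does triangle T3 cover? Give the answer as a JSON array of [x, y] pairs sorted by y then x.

T0:
  2·area = 34  (B↔C swapped to make it positive)
  edge (16, 16)→(12, 13): d=(-4,-3) top-left  bias=+0
  edge (12, 13)→(6, 0): d=(-6,-13) top-left  bias=+0
  edge (6, 0)→(16, 16): d=(10,16) right/bottom  bias=-1
    (4,2)@(9, 5): e=[23,9,2] → X
    (5,2)@(11, 5): e=[29,35,-30] → .
    (4,3)@(9, 7): e=[15,-3,22] → .
    (5,4)@(11, 9): e=[13,11,10] → X
    (6,4)@(13, 9): e=[19,37,-22] → .
    (5,5)@(11, 11): e=[5,-1,30] → .
    (6,6)@(13, 13): e=[3,13,18] → X
    (7,6)@(15, 13): e=[9,39,-14] → .
    (6,7)@(13, 15): e=[-5,1,38] → .
    (7,7)@(15, 15): e=[1,27,6] → X
    (7,8)@(15, 17): e=[-7,15,26] → .
  covered (4 px):
    . . . . . . . .
    . . . . . . . .
    . . . . X . . .
    . . . . . . . .
    . . . . . X . .
    . . . . . . . .
    . . . . . . X .
    . . . . . . . X
    . . . . . . . .
    . . . . . . . .
T1:
  2·area = 60
  edge (10, 2)→(6, 12): d=(-4,10) right/bottom  bias=-1
  edge (6, 12)→(4, 2): d=(-2,-10) top-left  bias=+0
  edge (4, 2)→(10, 2): d=(6,0) top-left  bias=+0
    (2,1)@(5, 3): e=[46,8,6] → X
    (3,1)@(7, 3): e=[26,28,6] → X
    (4,1)@(9, 3): e=[6,48,6] → X
    (5,1)@(11, 3): e=[-14,68,6] → .
    (2,2)@(5, 5): e=[38,4,18] → X
    (4,2)@(9, 5): e=[-2,44,18] → .
    (2,3)@(5, 7): e=[30,0,30] → X  [on edge]
    (4,3)@(9, 7): e=[-10,40,30] → .
    (2,4)@(5, 9): e=[22,-4,42] → .
    (3,4)@(7, 9): e=[2,16,42] → X
    (4,4)@(9, 9): e=[-18,36,42] → .
    (3,5)@(7, 11): e=[-6,12,54] → .
    (3,8)@(7, 17): e=[-30,0,90] → .  [on edge]
  covered (8 px):
    . . . . . . . .
    . . X X X . . .
    . . X X . . . .
    . . X X . . . .
    . . . X . . . .
    . . . . . . . .
    . . . . . . . .
    . . . . . . . .
    . . . . . . . .
    . . . . . . . .
T2:
  2·area = 106
  edge (15, 16)→(6, 14): d=(-9,-2) top-left  bias=+0
  edge (6, 14)→(14, 4): d=(8,-10) top-left  bias=+0
  edge (14, 4)→(15, 16): d=(1,12) right/bottom  bias=-1
    (6,3)@(13, 7): e=[77,14,15] → X
    (7,3)@(15, 7): e=[81,34,-9] → .
    (5,4)@(11, 9): e=[55,10,41] → X
    (7,4)@(15, 9): e=[63,50,-7] → .
    (4,5)@(9, 11): e=[33,6,67] → X
    (7,5)@(15, 11): e=[45,66,-5] → .
    (3,6)@(7, 13): e=[11,2,93] → X
    (7,6)@(15, 13): e=[27,82,-3] → .
    (3,7)@(7, 15): e=[-7,18,95] → .
    (4,7)@(9, 15): e=[-3,38,71] → .
    (5,7)@(11, 15): e=[1,58,47] → X
    (7,7)@(15, 15): e=[9,98,-1] → .
  covered (12 px):
    . . . . . . . .
    . . . . . . . .
    . . . . . . . .
    . . . . . . X .
    . . . . . X X .
    . . . . X X X .
    . . . X X X X .
    . . . . . X X .
    . . . . . . . .
    . . . . . . . .
T3:
  2·area = 20  (B↔C swapped to make it positive)
  edge (8, 2)→(14, 10): d=(6,8) right/bottom  bias=-1
  edge (14, 10)→(13, 12): d=(-1,2) right/bottom  bias=-1
  edge (13, 12)→(8, 2): d=(-5,-10) top-left  bias=+0
    (5,3)@(11, 7): e=[6,9,5] → X
    (6,3)@(13, 7): e=[-10,5,25] → .
    (5,4)@(11, 9): e=[18,7,-5] → .
    (6,4)@(13, 9): e=[2,3,15] → X
    (7,4)@(15, 9): e=[-14,-1,35] → .
    (6,5)@(13, 11): e=[14,1,5] → X
    (7,5)@(15, 11): e=[-2,-3,25] → .
    (6,6)@(13, 13): e=[26,-1,-5] → .
  covered (3 px):
    . . . . . . . .
    . . . . . . . .
    . . . . . . . .
    . . . . . X . .
    . . . . . . X .
    . . . . . . X .
    . . . . . . . .
    . . . . . . . .
    . . . . . . . .
    . . . . . . . .
T4:
  2·area = 138
  edge (10, 6)→(3, 18): d=(-7,12) right/bottom  bias=-1
  edge (3, 18)→(2, 0): d=(-1,-18) top-left  bias=+0
  edge (2, 0)→(10, 6): d=(8,6) right/bottom  bias=-1
    (1,0)@(3, 1): e=[119,17,2] → X
    (2,0)@(5, 1): e=[95,53,-10] → .
    (1,1)@(3, 3): e=[105,15,18] → X
    (2,1)@(5, 3): e=[81,51,6] → X
    (3,1)@(7, 3): e=[57,87,-6] → .
    (1,2)@(3, 5): e=[91,13,34] → X
    (3,2)@(7, 5): e=[43,85,10] → X
    (4,2)@(9, 5): e=[19,121,-2] → .
    (1,3)@(3, 7): e=[77,11,50] → X
    (4,3)@(9, 7): e=[5,119,14] → X
    (5,3)@(11, 7): e=[-19,155,2] → .
    (1,4)@(3, 9): e=[63,9,66] → X
  covered (20 px):
    . X . . . . . .
    . X X . . . . .
    . X X X . . . .
    . X X X X . . .
    . X X X . . . .
    . X X X . . . .
    . X X . . . . .
    . X . . . . . .
    . X . . . . . .
    . . . . . . . .

Final: [[5,3],[6,4],[6,5]]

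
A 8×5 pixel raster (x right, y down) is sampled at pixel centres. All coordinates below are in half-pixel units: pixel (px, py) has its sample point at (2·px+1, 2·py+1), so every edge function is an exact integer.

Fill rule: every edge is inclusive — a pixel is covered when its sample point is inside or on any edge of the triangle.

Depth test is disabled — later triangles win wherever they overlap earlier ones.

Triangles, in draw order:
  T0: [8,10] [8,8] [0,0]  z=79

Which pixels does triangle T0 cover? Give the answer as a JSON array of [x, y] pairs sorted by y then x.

T0:
  2·area = 16  (B↔C swapped to make it positive)
  edge (8, 10)→(0, 0): d=(-8,-10) inclusive
  edge (0, 0)→(8, 8): d=(8,8) inclusive
  edge (8, 8)→(8, 10): d=(0,2) inclusive
    (0,0)@(1, 1): e=[2,0,14] → X  [on edge]
    (1,0)@(3, 1): e=[22,-16,10] → .
    (0,1)@(1, 3): e=[-14,16,14] → .
    (1,1)@(3, 3): e=[6,0,10] → X  [on edge]
    (2,1)@(5, 3): e=[26,-16,6] → .
    (1,2)@(3, 5): e=[-10,16,10] → .
    (2,2)@(5, 5): e=[10,0,6] → X  [on edge]
    (3,2)@(7, 5): e=[30,-16,2] → .
    (2,3)@(5, 7): e=[-6,16,6] → .
    (3,3)@(7, 7): e=[14,0,2] → X  [on edge]
    (4,3)@(9, 7): e=[34,-16,-2] → .
    (3,4)@(7, 9): e=[-2,16,2] → .
    (4,4)@(9, 9): e=[18,0,-2] → .  [on edge]
  covered (4 px):
    X . . . . . . .
    . X . . . . . .
    . . X . . . . .
    . . . X . . . .
    . . . . . . . .

Result: [[0,0],[1,1],[2,2],[3,3]]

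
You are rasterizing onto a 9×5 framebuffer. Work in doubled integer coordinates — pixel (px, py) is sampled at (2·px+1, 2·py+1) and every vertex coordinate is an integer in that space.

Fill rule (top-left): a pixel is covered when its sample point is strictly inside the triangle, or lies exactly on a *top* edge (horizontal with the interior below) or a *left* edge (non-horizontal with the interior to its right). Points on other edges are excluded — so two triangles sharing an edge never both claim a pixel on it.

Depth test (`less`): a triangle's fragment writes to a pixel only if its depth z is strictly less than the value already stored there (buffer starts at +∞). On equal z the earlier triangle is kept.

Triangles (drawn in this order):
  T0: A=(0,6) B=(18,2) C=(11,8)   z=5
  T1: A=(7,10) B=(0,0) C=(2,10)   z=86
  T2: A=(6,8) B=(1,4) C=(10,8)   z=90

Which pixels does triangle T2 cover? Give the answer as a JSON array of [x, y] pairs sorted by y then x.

T0:
  2·area = 80
  edge (0, 6)→(18, 2): d=(18,-4) top-left  bias=+0
  edge (18, 2)→(11, 8): d=(-7,6) right/bottom  bias=-1
  edge (11, 8)→(0, 6): d=(-11,-2) top-left  bias=+0
    (7,1)@(15, 3): e=[6,11,63] → #
    (8,1)@(17, 3): e=[14,-1,67] → ·
    (2,2)@(5, 5): e=[2,57,21] → #
    (3,2)@(7, 5): e=[10,45,25] → #
    (4,2)@(9, 5): e=[18,33,29] → #
    (5,2)@(11, 5): e=[26,21,33] → #
    (6,2)@(13, 5): e=[34,9,37] → #
    (7,2)@(15, 5): e=[42,-3,41] → ·
    (2,3)@(5, 7): e=[38,43,-1] → ·
    (3,3)@(7, 7): e=[46,31,3] → #
    (6,3)@(13, 7): e=[70,-5,15] → ·
    (3,4)@(7, 9): e=[82,17,-19] → ·
  covered (9 px):
    · · · · · · · · ·
    · · · · · · · # ·
    · · # # # # # · ·
    · · · # # # · · ·
    · · · · · · · · ·
T1:
  2·area = 50  (B↔C swapped to make it positive)
  edge (7, 10)→(2, 10): d=(-5,0) right/bottom  bias=-1
  edge (2, 10)→(0, 0): d=(-2,-10) top-left  bias=+0
  edge (0, 0)→(7, 10): d=(7,10) right/bottom  bias=-1
    (0,1)@(1, 3): e=[35,4,11] → #
    (1,1)@(3, 3): e=[35,24,-9] → ·
    (0,2)@(1, 5): e=[25,0,25] → #  [on edge]
    (1,2)@(3, 5): e=[25,20,5] → #
    (2,2)@(5, 5): e=[25,40,-15] → ·
    (0,3)@(1, 7): e=[15,-4,39] → ·
    (1,3)@(3, 7): e=[15,16,19] → #
    (2,3)@(5, 7): e=[15,36,-1] → ·
    (1,4)@(3, 9): e=[5,12,33] → #
    (2,4)@(5, 9): e=[5,32,13] → #
    (3,4)@(7, 9): e=[5,52,-7] → ·
  covered (6 px):
    · · · · · · · · ·
    # · · · · · · · ·
    # # · · · · · · ·
    · # · · · · · · ·
    · # # · · · · · ·
T2:
  2·area = 16
  edge (6, 8)→(1, 4): d=(-5,-4) top-left  bias=+0
  edge (1, 4)→(10, 8): d=(9,4) right/bottom  bias=-1
  edge (10, 8)→(6, 8): d=(-4,0) right/bottom  bias=-1
    (1,2)@(3, 5): e=[3,1,12] → #
    (2,2)@(5, 5): e=[11,-7,12] → ·
    (1,3)@(3, 7): e=[-7,19,4] → ·
    (2,3)@(5, 7): e=[1,11,4] → #
    (3,3)@(7, 7): e=[9,3,4] → #
    (4,3)@(9, 7): e=[17,-5,4] → ·
    (2,4)@(5, 9): e=[-9,29,-4] → ·
    (3,4)@(7, 9): e=[-1,21,-4] → ·
  covered (3 px):
    · · · · · · · · ·
    · · · · · · · · ·
    · # · · · · · · ·
    · · # # · · · · ·
    · · · · · · · · ·

Result: [[1,2],[2,3],[3,3]]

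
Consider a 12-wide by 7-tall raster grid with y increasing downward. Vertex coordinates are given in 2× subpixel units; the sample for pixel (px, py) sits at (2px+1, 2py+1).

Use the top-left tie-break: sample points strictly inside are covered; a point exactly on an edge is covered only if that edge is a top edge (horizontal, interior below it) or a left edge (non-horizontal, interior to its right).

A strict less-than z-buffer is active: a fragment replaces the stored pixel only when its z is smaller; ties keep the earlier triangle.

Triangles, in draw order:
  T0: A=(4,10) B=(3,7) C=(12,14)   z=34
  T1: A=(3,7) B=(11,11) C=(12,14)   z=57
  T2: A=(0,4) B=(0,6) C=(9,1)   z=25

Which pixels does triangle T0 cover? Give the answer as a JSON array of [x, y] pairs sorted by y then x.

T0:
  2·area = 20
  edge (4, 10)→(3, 7): d=(-1,-3) top-left  bias=+0
  edge (3, 7)→(12, 14): d=(9,7) right/bottom  bias=-1
  edge (12, 14)→(4, 10): d=(-8,-4) top-left  bias=+0
    (0,0)@(1, 1): e=[0,-40,60] → ·  [on edge]
    (1,3)@(3, 7): e=[0,0,20] → ·  [on edge]
    (2,4)@(5, 9): e=[4,4,12] → #
    (3,4)@(7, 9): e=[10,-10,20] → ·
    (2,5)@(5, 11): e=[2,22,-4] → ·
    (3,5)@(7, 11): e=[8,8,4] → #
    (4,5)@(9, 11): e=[14,-6,12] → ·
    (2,6)@(5, 13): e=[0,40,-20] → ·  [on edge]
    (3,6)@(7, 13): e=[6,26,-12] → ·
  covered (2 px):
    · · · · · · · · · · · ·
    · · · · · · · · · · · ·
    · · · · · · · · · · · ·
    · · · · · · · · · · · ·
    · · # · · · · · · · · ·
    · · · # · · · · · · · ·
    · · · · · · · · · · · ·
T1:
  2·area = 20
  edge (3, 7)→(11, 11): d=(8,4) right/bottom  bias=-1
  edge (11, 11)→(12, 14): d=(1,3) right/bottom  bias=-1
  edge (12, 14)→(3, 7): d=(-9,-7) top-left  bias=+0
    (4,2)@(9, 5): e=[-40,0,60] → ·  [on edge]
    (1,3)@(3, 7): e=[0,20,0] → ·  [on edge]
    (3,4)@(7, 9): e=[0,10,10] → ·  [on edge]
    (4,5)@(9, 11): e=[8,6,6] → #
    (5,5)@(11, 11): e=[0,0,20] → ·  [on edge]
    (4,6)@(9, 13): e=[24,8,-12] → ·
    (5,6)@(11, 13): e=[16,2,2] → #
    (6,6)@(13, 13): e=[8,-4,16] → ·
    (7,6)@(15, 13): e=[0,-10,30] → ·  [on edge]
  covered (2 px):
    · · · · · · · · · · · ·
    · · · · · · · · · · · ·
    · · · · · · · · · · · ·
    · · · · · · · · · · · ·
    · · · · · · · · · · · ·
    · · · · # · · · · · · ·
    · · · · · # · · · · · ·
T2:
  2·area = 18  (B↔C swapped to make it positive)
  edge (0, 4)→(9, 1): d=(9,-3) top-left  bias=+0
  edge (9, 1)→(0, 6): d=(-9,5) right/bottom  bias=-1
  edge (0, 6)→(0, 4): d=(0,-2) top-left  bias=+0
    (4,0)@(9, 1): e=[0,0,18] → ·  [on edge]
    (1,1)@(3, 3): e=[0,12,6] → #  [on edge]
    (2,1)@(5, 3): e=[6,2,10] → #
    (3,1)@(7, 3): e=[12,-8,14] → ·
    (0,2)@(1, 5): e=[12,4,2] → #
    (1,2)@(3, 5): e=[18,-6,6] → ·
    (2,2)@(5, 5): e=[24,-16,10] → ·
    (0,3)@(1, 7): e=[30,-14,2] → ·
  covered (3 px):
    · · · · · · · · · · · ·
    · # # · · · · · · · · ·
    # · · · · · · · · · · ·
    · · · · · · · · · · · ·
    · · · · · · · · · · · ·
    · · · · · · · · · · · ·
    · · · · · · · · · · · ·

Final: [[2,4],[3,5]]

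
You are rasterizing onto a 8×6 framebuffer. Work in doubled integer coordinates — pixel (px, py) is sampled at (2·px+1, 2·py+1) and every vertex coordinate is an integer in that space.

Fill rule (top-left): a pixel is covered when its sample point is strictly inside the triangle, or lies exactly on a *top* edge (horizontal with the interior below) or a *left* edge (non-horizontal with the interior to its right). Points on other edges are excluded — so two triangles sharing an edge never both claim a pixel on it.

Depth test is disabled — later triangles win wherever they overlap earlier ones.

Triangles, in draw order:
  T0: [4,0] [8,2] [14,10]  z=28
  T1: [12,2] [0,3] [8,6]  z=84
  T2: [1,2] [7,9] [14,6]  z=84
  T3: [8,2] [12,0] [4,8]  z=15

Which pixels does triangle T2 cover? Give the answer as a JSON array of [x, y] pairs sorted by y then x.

T0:
  2·area = 20
  edge (4, 0)→(8, 2): d=(4,2) right/bottom  bias=-1
  edge (8, 2)→(14, 10): d=(6,8) right/bottom  bias=-1
  edge (14, 10)→(4, 0): d=(-10,-10) top-left  bias=+0
    (2,0)@(5, 1): e=[2,18,0] → █  [on edge]
    (3,0)@(7, 1): e=[-2,2,20] → ·
    (2,1)@(5, 3): e=[10,30,-20] → ·
    (3,1)@(7, 3): e=[6,14,0] → █  [on edge]
    (4,1)@(9, 3): e=[2,-2,20] → ·
    (3,2)@(7, 5): e=[14,26,-20] → ·
    (4,2)@(9, 5): e=[10,10,0] → █  [on edge]
    (5,2)@(11, 5): e=[6,-6,20] → ·
    (4,3)@(9, 7): e=[18,22,-20] → ·
    (5,3)@(11, 7): e=[14,6,0] → █  [on edge]
    (6,3)@(13, 7): e=[10,-10,20] → ·
    (5,4)@(11, 9): e=[22,18,-20] → ·
    (6,4)@(13, 9): e=[18,2,0] → █  [on edge]
    (7,5)@(15, 11): e=[22,-2,0] → ·  [on edge]
  covered (5 px):
    · · █ · · · · ·
    · · · █ · · · ·
    · · · · █ · · ·
    · · · · · █ · ·
    · · · · · · █ ·
    · · · · · · · ·
T1:
  2·area = 44  (B↔C swapped to make it positive)
  edge (12, 2)→(8, 6): d=(-4,4) right/bottom  bias=-1
  edge (8, 6)→(0, 3): d=(-8,-3) top-left  bias=+0
  edge (0, 3)→(12, 2): d=(12,-1) top-left  bias=+0
    (6,0)@(13, 1): e=[0,55,-11] → ·  [on edge]
    (0,1)@(1, 3): e=[40,3,1] → █
    (1,1)@(3, 3): e=[32,9,3] → █
    (2,1)@(5, 3): e=[24,15,5] → █
    (3,1)@(7, 3): e=[16,21,7] → █
    (4,1)@(9, 3): e=[8,27,9] → █
    (5,1)@(11, 3): e=[0,33,11] → ·  [on edge]
    (0,2)@(1, 5): e=[32,-13,25] → ·
    (1,2)@(3, 5): e=[24,-7,27] → ·
    (2,2)@(5, 5): e=[16,-1,29] → ·
    (3,2)@(7, 5): e=[8,5,31] → █
    (4,2)@(9, 5): e=[0,11,33] → ·  [on edge]
    (3,3)@(7, 7): e=[0,-11,55] → ·  [on edge]
    (2,4)@(5, 9): e=[0,-33,77] → ·  [on edge]
    (1,5)@(3, 11): e=[0,-55,99] → ·  [on edge]
  covered (6 px):
    · · · · · · · ·
    █ █ █ █ █ · · ·
    · · · █ · · · ·
    · · · · · · · ·
    · · · · · · · ·
    · · · · · · · ·
T2:
  2·area = 67  (B↔C swapped to make it positive)
  edge (1, 2)→(14, 6): d=(13,4) right/bottom  bias=-1
  edge (14, 6)→(7, 9): d=(-7,3) right/bottom  bias=-1
  edge (7, 9)→(1, 2): d=(-6,-7) top-left  bias=+0
    (1,1)@(3, 3): e=[5,54,8] → █
    (2,1)@(5, 3): e=[-3,48,22] → ·
    (1,2)@(3, 5): e=[31,40,-4] → ·
    (2,2)@(5, 5): e=[23,34,10] → █
    (3,2)@(7, 5): e=[15,28,24] → █
    (4,2)@(9, 5): e=[7,22,38] → █
    (5,2)@(11, 5): e=[-1,16,52] → ·
    (2,3)@(5, 7): e=[49,20,-2] → ·
    (3,3)@(7, 7): e=[41,14,12] → █
    (5,3)@(11, 7): e=[25,2,40] → █
    (6,3)@(13, 7): e=[17,-4,54] → ·
    (3,4)@(7, 9): e=[67,0,0] → ·  [on edge]
  covered (7 px):
    · · · · · · · ·
    · █ · · · · · ·
    · · █ █ █ · · ·
    · · · █ █ █ · ·
    · · · · · · · ·
    · · · · · · · ·
T3:
  2·area = 16
  edge (8, 2)→(12, 0): d=(4,-2) top-left  bias=+0
  edge (12, 0)→(4, 8): d=(-8,8) right/bottom  bias=-1
  edge (4, 8)→(8, 2): d=(4,-6) top-left  bias=+0
    (5,0)@(11, 1): e=[2,0,14] → ·  [on edge]
    (4,1)@(9, 3): e=[6,0,10] → ·  [on edge]
    (3,2)@(7, 5): e=[10,0,6] → ·  [on edge]
    (2,3)@(5, 7): e=[14,0,2] → ·  [on edge]
    (1,4)@(3, 9): e=[18,0,-2] → ·  [on edge]
    (0,5)@(1, 11): e=[22,0,-6] → ·  [on edge]
  covered (0 px):
    · · · · · · · ·
    · · · · · · · ·
    · · · · · · · ·
    · · · · · · · ·
    · · · · · · · ·
    · · · · · · · ·

Result: [[1,1],[2,2],[3,2],[4,2],[3,3],[4,3],[5,3]]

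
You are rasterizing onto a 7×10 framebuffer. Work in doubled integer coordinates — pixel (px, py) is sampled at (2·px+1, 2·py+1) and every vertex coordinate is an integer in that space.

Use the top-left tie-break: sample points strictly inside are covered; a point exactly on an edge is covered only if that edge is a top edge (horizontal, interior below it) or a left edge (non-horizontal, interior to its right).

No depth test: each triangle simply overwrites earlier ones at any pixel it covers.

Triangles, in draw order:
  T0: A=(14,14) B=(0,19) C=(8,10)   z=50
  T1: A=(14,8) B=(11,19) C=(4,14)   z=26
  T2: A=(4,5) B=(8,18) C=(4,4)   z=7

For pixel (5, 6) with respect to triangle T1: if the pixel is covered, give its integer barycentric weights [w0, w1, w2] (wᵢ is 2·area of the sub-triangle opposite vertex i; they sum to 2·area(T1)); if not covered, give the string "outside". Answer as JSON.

T0:
  2·area = 86
  edge (14, 14)→(0, 19): d=(-14,5) right/bottom  bias=-1
  edge (0, 19)→(8, 10): d=(8,-9) top-left  bias=+0
  edge (8, 10)→(14, 14): d=(6,4) right/bottom  bias=-1
    (4,5)@(9, 11): e=[67,17,2] → █
    (5,5)@(11, 11): e=[57,35,-6] → ·
    (3,6)@(7, 13): e=[49,15,22] → █
    (5,6)@(11, 13): e=[29,51,6] → █
    (6,6)@(13, 13): e=[19,69,-2] → ·
    (2,7)@(5, 15): e=[31,13,42] → █
    (6,7)@(13, 15): e=[-9,85,10] → ·
    (1,8)@(3, 17): e=[13,11,62] → █
    (3,8)@(7, 17): e=[-7,47,46] → ·
    (4,8)@(9, 17): e=[-17,65,38] → ·
    (5,8)@(11, 17): e=[-27,83,30] → ·
    (1,9)@(3, 19): e=[-15,27,74] → ·
  covered (10 px):
    · · · · · · ·
    · · · · · · ·
    · · · · · · ·
    · · · · · · ·
    · · · · · · ·
    · · · · █ · ·
    · · · █ █ █ ·
    · · █ █ █ █ ·
    · █ █ · · · ·
    · · · · · · ·
T1:
  2·area = 92
  edge (14, 8)→(11, 19): d=(-3,11) right/bottom  bias=-1
  edge (11, 19)→(4, 14): d=(-7,-5) top-left  bias=+0
  edge (4, 14)→(14, 8): d=(10,-6) top-left  bias=+0
    (6,4)@(13, 9): e=[8,80,4] → █
    (4,5)@(9, 11): e=[46,46,0] → █  [on edge]
    (5,5)@(11, 11): e=[24,56,12] → █
    (3,6)@(7, 13): e=[62,22,8] → █
    (6,6)@(13, 13): e=[-4,52,44] → ·
    (3,7)@(7, 15): e=[56,8,28] → █
    (6,7)@(13, 15): e=[-10,38,64] → ·
    (3,8)@(7, 17): e=[50,-6,48] → ·
    (4,8)@(9, 17): e=[28,4,60] → █
    (6,8)@(13, 17): e=[-16,24,84] → ·
    (4,9)@(9, 19): e=[22,-10,80] → ·
    (5,9)@(11, 19): e=[0,0,92] → ·  [on edge]
  covered (12 px):
    · · · · · · ·
    · · · · · · ·
    · · · · · · ·
    · · · · · · ·
    · · · · · · █
    · · · · █ █ █
    · · · █ █ █ ·
    · · · █ █ █ ·
    · · · · █ █ ·
    · · · · · · ·
T2:
  2·area = 4  (B↔C swapped to make it positive)
  edge (4, 5)→(4, 4): d=(0,-1) top-left  bias=+0
  edge (4, 4)→(8, 18): d=(4,14) right/bottom  bias=-1
  edge (8, 18)→(4, 5): d=(-4,-13) top-left  bias=+0
  covered (0 px):
    · · · · · · ·
    · · · · · · ·
    · · · · · · ·
    · · · · · · ·
    · · · · · · ·
    · · · · · · ·
    · · · · · · ·
    · · · · · · ·
    · · · · · · ·
    · · · · · · ·

Result: [42,32,18]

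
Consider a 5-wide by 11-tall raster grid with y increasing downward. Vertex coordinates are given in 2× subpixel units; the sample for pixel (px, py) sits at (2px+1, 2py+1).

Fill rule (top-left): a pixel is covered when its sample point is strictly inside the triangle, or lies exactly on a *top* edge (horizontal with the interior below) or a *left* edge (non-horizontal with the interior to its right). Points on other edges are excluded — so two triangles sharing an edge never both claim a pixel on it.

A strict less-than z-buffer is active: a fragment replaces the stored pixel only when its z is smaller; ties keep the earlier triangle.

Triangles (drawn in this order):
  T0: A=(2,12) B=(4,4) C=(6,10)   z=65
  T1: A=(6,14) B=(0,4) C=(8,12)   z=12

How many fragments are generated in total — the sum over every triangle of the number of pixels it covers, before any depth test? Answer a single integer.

T0:
  2·area = 28
  edge (2, 12)→(4, 4): d=(2,-8) top-left  bias=+0
  edge (4, 4)→(6, 10): d=(2,6) right/bottom  bias=-1
  edge (6, 10)→(2, 12): d=(-4,2) right/bottom  bias=-1
    (1,0)@(3, 1): e=[-14,0,42] → .  [on edge]
    (2,3)@(5, 7): e=[14,0,14] → .  [on edge]
    (1,4)@(3, 9): e=[2,16,10] → X
    (2,4)@(5, 9): e=[18,4,6] → X
    (3,4)@(7, 9): e=[34,-8,2] → .
    (1,5)@(3, 11): e=[6,20,2] → X
    (2,5)@(5, 11): e=[22,8,-2] → .
    (1,6)@(3, 13): e=[10,24,-6] → .
    (3,6)@(7, 13): e=[42,0,-14] → .  [on edge]
    (4,9)@(9, 19): e=[70,0,-42] → .  [on edge]
  covered (3 px):
    . . . . .
    . . . . .
    . . . . .
    . . . . .
    . X X . .
    . X . . .
    . . . . .
    . . . . .
    . . . . .
    . . . . .
    . . . . .
T1:
  2·area = 32
  edge (6, 14)→(0, 4): d=(-6,-10) top-left  bias=+0
  edge (0, 4)→(8, 12): d=(8,8) right/bottom  bias=-1
  edge (8, 12)→(6, 14): d=(-2,2) right/bottom  bias=-1
    (0,2)@(1, 5): e=[4,0,28] → .  [on edge]
    (1,3)@(3, 7): e=[12,0,20] → .  [on edge]
    (1,4)@(3, 9): e=[0,16,16] → X  [on edge]
    (2,4)@(5, 9): e=[20,0,12] → .  [on edge]
    (1,5)@(3, 11): e=[-12,32,12] → .
    (2,5)@(5, 11): e=[8,16,8] → X
    (3,5)@(7, 11): e=[28,0,4] → .  [on edge]
    (4,5)@(9, 11): e=[48,-16,0] → .  [on edge]
    (2,6)@(5, 13): e=[-4,32,4] → .
    (3,6)@(7, 13): e=[16,16,0] → .  [on edge]
    (4,6)@(9, 13): e=[36,0,-4] → .  [on edge]
    (2,7)@(5, 15): e=[-16,48,0] → .  [on edge]
    (1,8)@(3, 17): e=[-48,80,0] → .  [on edge]
    (0,9)@(1, 19): e=[-80,112,0] → .  [on edge]
    (4,9)@(9, 19): e=[0,48,-16] → .  [on edge]
  covered (2 px):
    . . . . .
    . . . . .
    . . . . .
    . . . . .
    . X . . .
    . . X . .
    . . . . .
    . . . . .
    . . . . .
    . . . . .
    . . . . .

Result: 5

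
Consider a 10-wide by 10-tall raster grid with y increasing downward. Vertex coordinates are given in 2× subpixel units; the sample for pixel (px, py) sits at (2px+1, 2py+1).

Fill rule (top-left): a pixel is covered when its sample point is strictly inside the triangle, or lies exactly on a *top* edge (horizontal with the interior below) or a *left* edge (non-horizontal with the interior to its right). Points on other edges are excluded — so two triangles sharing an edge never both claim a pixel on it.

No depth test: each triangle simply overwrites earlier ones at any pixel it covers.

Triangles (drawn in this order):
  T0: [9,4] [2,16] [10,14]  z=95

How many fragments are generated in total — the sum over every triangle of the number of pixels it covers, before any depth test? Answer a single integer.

T0:
  2·area = 82  (B↔C swapped to make it positive)
  edge (9, 4)→(10, 14): d=(1,10) right/bottom  bias=-1
  edge (10, 14)→(2, 16): d=(-8,2) right/bottom  bias=-1
  edge (2, 16)→(9, 4): d=(7,-12) top-left  bias=+0
    (4,2)@(9, 5): e=[1,74,7] → #
    (5,2)@(11, 5): e=[-19,70,31] → ·
    (4,3)@(9, 7): e=[3,58,21] → #
    (5,3)@(11, 7): e=[-17,54,45] → ·
    (3,4)@(7, 9): e=[25,46,11] → #
    (5,4)@(11, 9): e=[-15,38,59] → ·
    (2,5)@(5, 11): e=[47,34,1] → #
    (5,5)@(11, 11): e=[-13,22,73] → ·
    (2,6)@(5, 13): e=[49,18,15] → #
    (5,6)@(11, 13): e=[-11,6,87] → ·
    (1,7)@(3, 15): e=[71,6,5] → #
    (3,7)@(7, 15): e=[31,-2,53] → ·
  covered (12 px):
    · · · · · · · · · ·
    · · · · · · · · · ·
    · · · · # · · · · ·
    · · · · # · · · · ·
    · · · # # · · · · ·
    · · # # # · · · · ·
    · · # # # · · · · ·
    · # # · · · · · · ·
    · · · · · · · · · ·
    · · · · · · · · · ·

Result: 12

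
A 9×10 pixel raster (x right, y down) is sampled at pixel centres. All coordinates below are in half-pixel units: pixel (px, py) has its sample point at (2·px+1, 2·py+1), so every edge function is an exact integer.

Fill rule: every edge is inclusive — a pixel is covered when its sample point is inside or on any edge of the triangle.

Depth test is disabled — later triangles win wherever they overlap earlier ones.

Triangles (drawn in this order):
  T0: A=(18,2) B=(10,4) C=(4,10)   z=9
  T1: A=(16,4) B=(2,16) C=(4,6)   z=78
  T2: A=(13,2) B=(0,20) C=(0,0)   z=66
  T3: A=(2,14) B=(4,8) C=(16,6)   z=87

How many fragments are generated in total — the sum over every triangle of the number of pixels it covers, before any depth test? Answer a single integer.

T0:
  2·area = 36  (B↔C swapped to make it positive)
  edge (18, 2)→(4, 10): d=(-14,8) inclusive
  edge (4, 10)→(10, 4): d=(6,-6) inclusive
  edge (10, 4)→(18, 2): d=(8,-2) inclusive
    (6,0)@(13, 1): e=[54,0,-18] → ·  [on edge]
    (5,1)@(11, 3): e=[42,0,-6] → ·  [on edge]
    (7,1)@(15, 3): e=[10,24,2] → #
    (8,1)@(17, 3): e=[-6,36,6] → ·
    (4,2)@(9, 5): e=[30,0,6] → #  [on edge]
    (5,2)@(11, 5): e=[14,12,10] → #
    (6,2)@(13, 5): e=[-2,24,14] → ·
    (7,2)@(15, 5): e=[-18,36,18] → ·
    (3,3)@(7, 7): e=[18,0,18] → #  [on edge]
    (5,3)@(11, 7): e=[-14,24,26] → ·
    (2,4)@(5, 9): e=[6,0,30] → #  [on edge]
    (3,4)@(7, 9): e=[-10,12,34] → ·
    (1,5)@(3, 11): e=[-6,0,42] → ·  [on edge]
    (0,6)@(1, 13): e=[-18,0,54] → ·  [on edge]
  covered (6 px):
    · · · · · · · · ·
    · · · · · · · # ·
    · · · · # # · · ·
    · · · # # · · · ·
    · · # · · · · · ·
    · · · · · · · · ·
    · · · · · · · · ·
    · · · · · · · · ·
    · · · · · · · · ·
    · · · · · · · · ·
T1:
  2·area = 116
  edge (16, 4)→(2, 16): d=(-14,12) inclusive
  edge (2, 16)→(4, 6): d=(2,-10) inclusive
  edge (4, 6)→(16, 4): d=(12,-2) inclusive
    (2,0)@(5, 1): e=[174,0,-58] → ·  [on edge]
    (5,2)@(11, 5): e=[46,68,2] → #
    (6,2)@(13, 5): e=[22,88,6] → #
    (7,2)@(15, 5): e=[-2,108,10] → ·
    (2,3)@(5, 7): e=[90,12,14] → #
    (3,3)@(7, 7): e=[66,32,18] → #
    (4,3)@(9, 7): e=[42,52,22] → #
    (6,3)@(13, 7): e=[-6,92,30] → ·
    (2,4)@(5, 9): e=[62,16,38] → #
    (5,4)@(11, 9): e=[-10,76,50] → ·
    (1,5)@(3, 11): e=[58,0,58] → #  [on edge]
    (4,5)@(9, 11): e=[-14,60,70] → ·
  covered (15 px):
    · · · · · · · · ·
    · · · · · · · · ·
    · · · · · # # · ·
    · · # # # # · · ·
    · · # # # · · · ·
    · # # # · · · · ·
    · # # · · · · · ·
    · # · · · · · · ·
    · · · · · · · · ·
    · · · · · · · · ·
T2:
  2·area = 260
  edge (13, 2)→(0, 20): d=(-13,18) inclusive
  edge (0, 20)→(0, 0): d=(0,-20) inclusive
  edge (0, 0)→(13, 2): d=(13,2) inclusive
    (0,0)@(1, 1): e=[229,20,11] → #
    (1,0)@(3, 1): e=[193,60,7] → #
    (2,0)@(5, 1): e=[157,100,3] → #
    (3,0)@(7, 1): e=[121,140,-1] → ·
    (0,1)@(1, 3): e=[203,20,37] → #
    (3,1)@(7, 3): e=[95,140,25] → #
    (4,1)@(9, 3): e=[59,180,21] → #
    (5,1)@(11, 3): e=[23,220,17] → #
    (6,1)@(13, 3): e=[-13,260,13] → ·
    (0,2)@(1, 5): e=[177,20,63] → #
    (5,2)@(11, 5): e=[-3,220,43] → ·
    (0,3)@(1, 7): e=[151,20,89] → #
  covered (32 px):
    # # # · · · · · ·
    # # # # # # · · ·
    # # # # # · · · ·
    # # # # # · · · ·
    # # # # · · · · ·
    # # # · · · · · ·
    # # # · · · · · ·
    # # · · · · · · ·
    # · · · · · · · ·
    · · · · · · · · ·
T3:
  2·area = 68
  edge (2, 14)→(4, 8): d=(2,-6) inclusive
  edge (4, 8)→(16, 6): d=(12,-2) inclusive
  edge (16, 6)→(2, 14): d=(-14,8) inclusive
    (2,2)@(5, 5): e=[0,-34,102] → ·  [on edge]
    (5,3)@(11, 7): e=[40,2,26] → #
    (6,3)@(13, 7): e=[52,6,10] → #
    (7,3)@(15, 7): e=[64,10,-6] → ·
    (2,4)@(5, 9): e=[8,14,46] → #
    (3,4)@(7, 9): e=[20,18,30] → #
    (4,4)@(9, 9): e=[32,22,14] → #
    (5,4)@(11, 9): e=[44,26,-2] → ·
    (6,4)@(13, 9): e=[56,30,-18] → ·
    (1,5)@(3, 11): e=[0,34,34] → #  [on edge]
    (4,5)@(9, 11): e=[36,46,-14] → ·
    (1,6)@(3, 13): e=[4,58,6] → #
    (0,8)@(1, 17): e=[0,102,-34] → ·  [on edge]
  covered (9 px):
    · · · · · · · · ·
    · · · · · · · · ·
    · · · · · · · · ·
    · · · · · # # · ·
    · · # # # · · · ·
    · # # # · · · · ·
    · # · · · · · · ·
    · · · · · · · · ·
    · · · · · · · · ·
    · · · · · · · · ·

Answer: 62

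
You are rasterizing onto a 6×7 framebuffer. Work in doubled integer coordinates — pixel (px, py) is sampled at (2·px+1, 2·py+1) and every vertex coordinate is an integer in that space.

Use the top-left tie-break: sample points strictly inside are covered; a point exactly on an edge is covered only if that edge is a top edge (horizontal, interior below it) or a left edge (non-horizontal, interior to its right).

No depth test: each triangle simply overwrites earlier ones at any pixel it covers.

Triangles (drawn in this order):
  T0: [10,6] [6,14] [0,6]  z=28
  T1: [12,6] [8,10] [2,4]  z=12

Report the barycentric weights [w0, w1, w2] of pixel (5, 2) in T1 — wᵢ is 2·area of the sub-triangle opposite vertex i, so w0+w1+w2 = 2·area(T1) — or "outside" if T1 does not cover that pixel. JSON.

T0:
  2·area = 80
  edge (10, 6)→(6, 14): d=(-4,8) right/bottom  bias=-1
  edge (6, 14)→(0, 6): d=(-6,-8) top-left  bias=+0
  edge (0, 6)→(10, 6): d=(10,0) top-left  bias=+0
    (0,3)@(1, 7): e=[68,2,10] → #
    (1,3)@(3, 7): e=[52,18,10] → #
    (2,3)@(5, 7): e=[36,34,10] → #
    (3,3)@(7, 7): e=[20,50,10] → #
    (4,3)@(9, 7): e=[4,66,10] → #
    (5,3)@(11, 7): e=[-12,82,10] → ·
    (0,4)@(1, 9): e=[60,-10,30] → ·
    (1,4)@(3, 9): e=[44,6,30] → #
    (4,4)@(9, 9): e=[-4,54,30] → ·
    (1,5)@(3, 11): e=[36,-6,50] → ·
    (2,5)@(5, 11): e=[20,10,50] → #
    (4,5)@(9, 11): e=[-12,42,50] → ·
  covered (10 px):
    · · · · · ·
    · · · · · ·
    · · · · · ·
    # # # # # ·
    · # # # · ·
    · · # # · ·
    · · · · · ·
T1:
  2·area = 48
  edge (12, 6)→(8, 10): d=(-4,4) right/bottom  bias=-1
  edge (8, 10)→(2, 4): d=(-6,-6) top-left  bias=+0
  edge (2, 4)→(12, 6): d=(10,2) right/bottom  bias=-1
    (0,1)@(1, 3): e=[56,0,-8] → ·  [on edge]
    (1,2)@(3, 5): e=[40,0,8] → #  [on edge]
    (2,2)@(5, 5): e=[32,12,4] → #
    (3,2)@(7, 5): e=[24,24,0] → ·  [on edge]
    (1,3)@(3, 7): e=[32,-12,28] → ·
    (2,3)@(5, 7): e=[24,0,24] → #  [on edge]
    (3,3)@(7, 7): e=[16,12,20] → #
    (4,3)@(9, 7): e=[8,24,16] → #
    (5,3)@(11, 7): e=[0,36,12] → ·  [on edge]
    (2,4)@(5, 9): e=[16,-12,44] → ·
    (3,4)@(7, 9): e=[8,0,40] → #  [on edge]
    (4,4)@(9, 9): e=[0,12,36] → ·  [on edge]
    (3,5)@(7, 11): e=[0,-12,60] → ·  [on edge]
    (4,5)@(9, 11): e=[-8,0,56] → ·  [on edge]
    (2,6)@(5, 13): e=[0,-36,84] → ·  [on edge]
    (5,6)@(11, 13): e=[-24,0,72] → ·  [on edge]
  covered (6 px):
    · · · · · ·
    · · · · · ·
    · # # · · ·
    · · # # # ·
    · · · # · ·
    · · · · · ·
    · · · · · ·

Final: "outside"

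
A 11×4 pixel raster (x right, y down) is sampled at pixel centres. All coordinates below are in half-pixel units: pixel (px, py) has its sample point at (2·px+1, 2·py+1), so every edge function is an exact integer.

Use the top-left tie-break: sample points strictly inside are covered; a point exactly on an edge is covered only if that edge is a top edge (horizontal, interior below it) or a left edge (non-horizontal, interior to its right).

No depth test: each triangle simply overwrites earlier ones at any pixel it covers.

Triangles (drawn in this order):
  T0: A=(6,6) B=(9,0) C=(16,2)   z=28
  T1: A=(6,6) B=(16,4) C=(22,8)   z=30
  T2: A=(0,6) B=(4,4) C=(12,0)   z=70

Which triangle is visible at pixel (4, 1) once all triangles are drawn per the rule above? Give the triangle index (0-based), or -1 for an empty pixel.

T0:
  2·area = 48
  edge (6, 6)→(9, 0): d=(3,-6) top-left  bias=+0
  edge (9, 0)→(16, 2): d=(7,2) right/bottom  bias=-1
  edge (16, 2)→(6, 6): d=(-10,4) right/bottom  bias=-1
    (4,0)@(9, 1): e=[3,7,38] → █
    (5,0)@(11, 1): e=[15,3,30] → █
    (6,0)@(13, 1): e=[27,-1,22] → ·
    (4,1)@(9, 3): e=[9,21,18] → █
    (6,1)@(13, 3): e=[33,13,2] → █
    (7,1)@(15, 3): e=[45,9,-6] → ·
    (3,2)@(7, 5): e=[3,39,6] → █
    (4,2)@(9, 5): e=[15,35,-2] → ·
    (5,2)@(11, 5): e=[27,31,-10] → ·
    (6,2)@(13, 5): e=[39,27,-18] → ·
    (3,3)@(7, 7): e=[9,53,-14] → ·
  covered (6 px):
    · · · · █ █ · · · · ·
    · · · · █ █ █ · · · ·
    · · · █ · · · · · · ·
    · · · · · · · · · · ·
T1:
  2·area = 52
  edge (6, 6)→(16, 4): d=(10,-2) top-left  bias=+0
  edge (16, 4)→(22, 8): d=(6,4) right/bottom  bias=-1
  edge (22, 8)→(6, 6): d=(-16,-2) top-left  bias=+0
    (10,1)@(21, 3): e=[0,-26,78] → ·  [on edge]
    (5,2)@(11, 5): e=[0,26,26] → █  [on edge]
    (6,2)@(13, 5): e=[4,18,30] → █
    (7,2)@(15, 5): e=[8,10,34] → █
    (8,2)@(17, 5): e=[12,2,38] → █
    (9,2)@(19, 5): e=[16,-6,42] → ·
    (0,3)@(1, 7): e=[0,78,-26] → ·  [on edge]
    (5,3)@(11, 7): e=[20,38,-6] → ·
    (6,3)@(13, 7): e=[24,30,-2] → ·
    (7,3)@(15, 7): e=[28,22,2] → █
    (9,3)@(19, 7): e=[36,6,10] → █
    (10,3)@(21, 7): e=[40,-2,14] → ·
  covered (7 px):
    · · · · · · · · · · ·
    · · · · · · · · · · ·
    · · · · · █ █ █ █ · ·
    · · · · · · · █ █ █ ·
T2:
  degenerate (2·area = 0) — covers nothing

Z-buffer (winner per pixel, '.' = empty):
  . . . . 0 0 . . . . .
  . . . . 0 0 0 . . . .
  . . . 0 . 1 1 1 1 . .
  . . . . . . . 1 1 1 .

Answer: 0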